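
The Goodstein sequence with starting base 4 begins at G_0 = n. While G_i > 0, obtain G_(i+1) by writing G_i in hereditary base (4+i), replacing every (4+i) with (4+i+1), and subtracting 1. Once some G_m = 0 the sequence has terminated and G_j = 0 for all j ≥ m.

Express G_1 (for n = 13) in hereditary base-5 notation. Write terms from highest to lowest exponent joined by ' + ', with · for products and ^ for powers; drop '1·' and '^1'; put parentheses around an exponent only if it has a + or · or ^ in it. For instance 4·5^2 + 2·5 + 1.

3·5

(0) 13|_4 = 3·4 + 1 ↦ 3·5 + 1|_5 = 16 ⇒ 15
(1) 15|_5 = 3·5 ↦ 3·6|_6 = 18 ⇒ 17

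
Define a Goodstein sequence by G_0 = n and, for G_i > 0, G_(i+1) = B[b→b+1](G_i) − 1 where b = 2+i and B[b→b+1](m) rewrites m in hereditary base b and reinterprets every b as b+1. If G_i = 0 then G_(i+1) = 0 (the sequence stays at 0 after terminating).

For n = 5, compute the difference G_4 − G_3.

308

[0] 5 ≡ 2^2 + 1 (base 2). Lift 3: 28. −1: 27.
[1] 27 ≡ 3^3 (base 3). Lift 4: 256. −1: 255.
[2] 255 ≡ 3·4^3 + 3·4^2 + 3·4 + 3 (base 4). Lift 5: 468. −1: 467.
[3] 467 ≡ 3·5^3 + 3·5^2 + 3·5 + 2 (base 5). Lift 6: 776. −1: 775.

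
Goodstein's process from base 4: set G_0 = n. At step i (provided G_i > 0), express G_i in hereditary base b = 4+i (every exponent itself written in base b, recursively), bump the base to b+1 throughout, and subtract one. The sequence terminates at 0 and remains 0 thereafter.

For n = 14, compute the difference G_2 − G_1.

(0) 14|_4 = 3·4 + 2 ↦ 3·5 + 2|_5 = 17 ⇒ 16
(1) 16|_5 = 3·5 + 1 ↦ 3·6 + 1|_6 = 19 ⇒ 18

2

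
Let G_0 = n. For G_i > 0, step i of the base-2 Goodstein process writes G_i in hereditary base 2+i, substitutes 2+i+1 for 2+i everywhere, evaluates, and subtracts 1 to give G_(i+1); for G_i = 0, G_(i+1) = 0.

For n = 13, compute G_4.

280711

[0] 13 ≡ 2^(2 + 1) + 2^2 + 1 (base 2). Lift 3: 109. −1: 108.
[1] 108 ≡ 3^(3 + 1) + 3^3 (base 3). Lift 4: 1280. −1: 1279.
[2] 1279 ≡ 4^(4 + 1) + 3·4^3 + 3·4^2 + 3·4 + 3 (base 4). Lift 5: 16093. −1: 16092.
[3] 16092 ≡ 5^(5 + 1) + 3·5^3 + 3·5^2 + 3·5 + 2 (base 5). Lift 6: 280712. −1: 280711.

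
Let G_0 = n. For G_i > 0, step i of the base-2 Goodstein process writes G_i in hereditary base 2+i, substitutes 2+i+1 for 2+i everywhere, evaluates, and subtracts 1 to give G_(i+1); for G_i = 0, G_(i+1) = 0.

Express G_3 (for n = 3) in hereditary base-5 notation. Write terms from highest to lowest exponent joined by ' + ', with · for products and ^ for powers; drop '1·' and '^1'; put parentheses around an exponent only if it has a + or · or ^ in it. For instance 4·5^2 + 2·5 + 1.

i=0: 3 = 2 + 1 (b=2); 2→3: 3 + 1 = 4; 4−1 = 3
i=1: 3 = 3 (b=3); 3→4: 4 = 4; 4−1 = 3
i=2: 3 = 3 (b=4); 4→5: 3 = 3; 3−1 = 2
i=3: 2 = 2 (b=5); 5→6: 2 = 2; 2−1 = 1

2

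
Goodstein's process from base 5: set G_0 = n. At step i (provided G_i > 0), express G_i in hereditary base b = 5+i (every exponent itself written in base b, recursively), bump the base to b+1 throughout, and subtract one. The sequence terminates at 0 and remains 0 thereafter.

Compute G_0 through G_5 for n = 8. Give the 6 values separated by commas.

8, 8, 8, 8, 8, 7

base 5: 8 = 5 + 3; at 6: 6 + 3 = 9; next = 8
base 6: 8 = 6 + 2; at 7: 7 + 2 = 9; next = 8
base 7: 8 = 7 + 1; at 8: 8 + 1 = 9; next = 8
base 8: 8 = 8; at 9: 9 = 9; next = 8
base 9: 8 = 8; at 10: 8 = 8; next = 7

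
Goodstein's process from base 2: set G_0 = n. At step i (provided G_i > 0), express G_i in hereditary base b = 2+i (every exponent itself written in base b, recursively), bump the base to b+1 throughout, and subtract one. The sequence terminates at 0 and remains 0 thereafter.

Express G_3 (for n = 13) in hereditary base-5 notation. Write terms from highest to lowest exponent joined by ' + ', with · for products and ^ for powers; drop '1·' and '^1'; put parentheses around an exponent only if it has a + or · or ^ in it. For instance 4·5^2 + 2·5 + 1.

i=0: 13 = 2^(2 + 1) + 2^2 + 1 (b=2); 2→3: 3^(3 + 1) + 3^3 + 1 = 109; 109−1 = 108
i=1: 108 = 3^(3 + 1) + 3^3 (b=3); 3→4: 4^(4 + 1) + 4^4 = 1280; 1280−1 = 1279
i=2: 1279 = 4^(4 + 1) + 3·4^3 + 3·4^2 + 3·4 + 3 (b=4); 4→5: 5^(5 + 1) + 3·5^3 + 3·5^2 + 3·5 + 3 = 16093; 16093−1 = 16092
i=3: 16092 = 5^(5 + 1) + 3·5^3 + 3·5^2 + 3·5 + 2 (b=5); 5→6: 6^(6 + 1) + 3·6^3 + 3·6^2 + 3·6 + 2 = 280712; 280712−1 = 280711

5^(5 + 1) + 3·5^3 + 3·5^2 + 3·5 + 2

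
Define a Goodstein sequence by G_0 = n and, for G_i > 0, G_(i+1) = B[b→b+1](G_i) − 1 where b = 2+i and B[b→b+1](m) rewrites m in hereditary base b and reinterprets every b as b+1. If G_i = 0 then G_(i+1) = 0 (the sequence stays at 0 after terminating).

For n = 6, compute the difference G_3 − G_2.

2868

step 0: 6 = 2^2 + 2; sub 3 for 2: 3^3 + 3; = 30; G_1 = 30−1 = 29
step 1: 29 = 3^3 + 2; sub 4 for 3: 4^4 + 2; = 258; G_2 = 258−1 = 257
step 2: 257 = 4^4 + 1; sub 5 for 4: 5^5 + 1; = 3126; G_3 = 3126−1 = 3125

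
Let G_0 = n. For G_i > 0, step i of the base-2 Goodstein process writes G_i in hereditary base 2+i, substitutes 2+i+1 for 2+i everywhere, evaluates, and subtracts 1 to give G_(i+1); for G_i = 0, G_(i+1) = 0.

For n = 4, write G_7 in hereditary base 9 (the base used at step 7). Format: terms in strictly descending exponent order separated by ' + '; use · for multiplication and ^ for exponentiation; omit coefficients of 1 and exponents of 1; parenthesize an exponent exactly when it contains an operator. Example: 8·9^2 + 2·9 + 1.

2·9^2 + 9 + 2

[0] 4 ≡ 2^2 (base 2). Lift 3: 27. −1: 26.
[1] 26 ≡ 2·3^2 + 2·3 + 2 (base 3). Lift 4: 42. −1: 41.
[2] 41 ≡ 2·4^2 + 2·4 + 1 (base 4). Lift 5: 61. −1: 60.
[3] 60 ≡ 2·5^2 + 2·5 (base 5). Lift 6: 84. −1: 83.
[4] 83 ≡ 2·6^2 + 6 + 5 (base 6). Lift 7: 110. −1: 109.
[5] 109 ≡ 2·7^2 + 7 + 4 (base 7). Lift 8: 140. −1: 139.
[6] 139 ≡ 2·8^2 + 8 + 3 (base 8). Lift 9: 174. −1: 173.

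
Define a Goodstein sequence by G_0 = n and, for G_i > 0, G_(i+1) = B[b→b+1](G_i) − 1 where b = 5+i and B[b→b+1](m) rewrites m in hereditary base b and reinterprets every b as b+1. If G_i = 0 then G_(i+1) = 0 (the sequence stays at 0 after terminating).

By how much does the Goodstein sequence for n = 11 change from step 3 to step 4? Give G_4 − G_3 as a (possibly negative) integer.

0

G_0=11  [base 5] 2·5 + 1  →[5↦6]→  2·6 + 1 = 13  −1 ⇒ G_1=12
G_1=12  [base 6] 2·6  →[6↦7]→  2·7 = 14  −1 ⇒ G_2=13
G_2=13  [base 7] 7 + 6  →[7↦8]→  8 + 6 = 14  −1 ⇒ G_3=13
G_3=13  [base 8] 8 + 5  →[8↦9]→  9 + 5 = 14  −1 ⇒ G_4=13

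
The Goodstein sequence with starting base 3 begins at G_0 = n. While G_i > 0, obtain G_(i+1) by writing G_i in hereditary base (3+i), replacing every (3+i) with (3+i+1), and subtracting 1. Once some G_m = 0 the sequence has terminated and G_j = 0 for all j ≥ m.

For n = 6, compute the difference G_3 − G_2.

0

[0] 6 ≡ 2·3 (base 3). Lift 4: 8. −1: 7.
[1] 7 ≡ 4 + 3 (base 4). Lift 5: 8. −1: 7.
[2] 7 ≡ 5 + 2 (base 5). Lift 6: 8. −1: 7.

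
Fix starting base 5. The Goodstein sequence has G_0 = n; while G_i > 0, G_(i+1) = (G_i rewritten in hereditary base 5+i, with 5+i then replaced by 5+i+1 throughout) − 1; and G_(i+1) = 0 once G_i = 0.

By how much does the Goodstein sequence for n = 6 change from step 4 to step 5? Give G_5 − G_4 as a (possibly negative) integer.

-1

G_0=6  [base 5] 5 + 1  →[5↦6]→  6 + 1 = 7  −1 ⇒ G_1=6
G_1=6  [base 6] 6  →[6↦7]→  7 = 7  −1 ⇒ G_2=6
G_2=6  [base 7] 6  →[7↦8]→  6 = 6  −1 ⇒ G_3=5
G_3=5  [base 8] 5  →[8↦9]→  5 = 5  −1 ⇒ G_4=4
G_4=4  [base 9] 4  →[9↦10]→  4 = 4  −1 ⇒ G_5=3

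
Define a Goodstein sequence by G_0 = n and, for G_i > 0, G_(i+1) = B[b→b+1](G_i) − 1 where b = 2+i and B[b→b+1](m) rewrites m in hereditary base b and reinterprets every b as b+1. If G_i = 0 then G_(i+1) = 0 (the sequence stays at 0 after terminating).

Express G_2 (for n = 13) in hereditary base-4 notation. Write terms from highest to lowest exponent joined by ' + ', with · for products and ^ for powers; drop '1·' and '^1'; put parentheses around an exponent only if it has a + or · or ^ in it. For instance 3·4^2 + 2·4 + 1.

4^(4 + 1) + 3·4^3 + 3·4^2 + 3·4 + 3

i=0: 13 = 2^(2 + 1) + 2^2 + 1 (b=2); 2→3: 3^(3 + 1) + 3^3 + 1 = 109; 109−1 = 108
i=1: 108 = 3^(3 + 1) + 3^3 (b=3); 3→4: 4^(4 + 1) + 4^4 = 1280; 1280−1 = 1279
i=2: 1279 = 4^(4 + 1) + 3·4^3 + 3·4^2 + 3·4 + 3 (b=4); 4→5: 5^(5 + 1) + 3·5^3 + 3·5^2 + 3·5 + 3 = 16093; 16093−1 = 16092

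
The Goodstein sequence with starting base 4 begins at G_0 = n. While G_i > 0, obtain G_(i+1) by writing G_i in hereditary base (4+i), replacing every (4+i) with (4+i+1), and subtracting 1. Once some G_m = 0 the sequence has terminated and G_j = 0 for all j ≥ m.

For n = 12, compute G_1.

step 0: 12 = 3·4; sub 5 for 4: 3·5; = 15; G_1 = 15−1 = 14
step 1: 14 = 2·5 + 4; sub 6 for 5: 2·6 + 4; = 16; G_2 = 16−1 = 15

14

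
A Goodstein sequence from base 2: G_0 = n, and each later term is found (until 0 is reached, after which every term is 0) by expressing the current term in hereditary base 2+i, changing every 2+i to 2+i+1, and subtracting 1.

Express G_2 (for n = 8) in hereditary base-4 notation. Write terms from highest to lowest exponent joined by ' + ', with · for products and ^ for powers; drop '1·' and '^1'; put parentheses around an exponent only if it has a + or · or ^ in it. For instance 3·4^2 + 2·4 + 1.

2·4^4 + 2·4^2 + 2·4 + 1

base 2: 8 = 2^(2 + 1); at 3: 3^(3 + 1) = 81; next = 80
base 3: 80 = 2·3^3 + 2·3^2 + 2·3 + 2; at 4: 2·4^4 + 2·4^2 + 2·4 + 2 = 554; next = 553
base 4: 553 = 2·4^4 + 2·4^2 + 2·4 + 1; at 5: 2·5^5 + 2·5^2 + 2·5 + 1 = 6311; next = 6310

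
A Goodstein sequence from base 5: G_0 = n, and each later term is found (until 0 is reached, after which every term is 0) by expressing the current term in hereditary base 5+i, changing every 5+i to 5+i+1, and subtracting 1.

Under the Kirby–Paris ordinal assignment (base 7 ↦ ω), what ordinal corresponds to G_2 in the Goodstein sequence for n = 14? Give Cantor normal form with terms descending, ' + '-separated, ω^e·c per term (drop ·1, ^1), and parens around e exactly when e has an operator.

ω·2 + 2

base 5: 14 = 2·5 + 4; at 6: 2·6 + 4 = 16; next = 15
base 6: 15 = 2·6 + 3; at 7: 2·7 + 3 = 17; next = 16
base 7: 16 = 2·7 + 2; at 8: 2·8 + 2 = 18; next = 17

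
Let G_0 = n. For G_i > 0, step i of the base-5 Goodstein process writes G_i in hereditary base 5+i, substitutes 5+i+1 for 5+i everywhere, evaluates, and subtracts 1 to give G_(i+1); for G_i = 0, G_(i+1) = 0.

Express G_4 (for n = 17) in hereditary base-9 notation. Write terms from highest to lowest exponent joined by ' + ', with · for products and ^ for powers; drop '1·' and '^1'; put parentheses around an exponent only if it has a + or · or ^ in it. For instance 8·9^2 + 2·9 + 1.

2·9 + 6

i=0: 17 = 3·5 + 2 (b=5); 5→6: 3·6 + 2 = 20; 20−1 = 19
i=1: 19 = 3·6 + 1 (b=6); 6→7: 3·7 + 1 = 22; 22−1 = 21
i=2: 21 = 3·7 (b=7); 7→8: 3·8 = 24; 24−1 = 23
i=3: 23 = 2·8 + 7 (b=8); 8→9: 2·9 + 7 = 25; 25−1 = 24
i=4: 24 = 2·9 + 6 (b=9); 9→10: 2·10 + 6 = 26; 26−1 = 25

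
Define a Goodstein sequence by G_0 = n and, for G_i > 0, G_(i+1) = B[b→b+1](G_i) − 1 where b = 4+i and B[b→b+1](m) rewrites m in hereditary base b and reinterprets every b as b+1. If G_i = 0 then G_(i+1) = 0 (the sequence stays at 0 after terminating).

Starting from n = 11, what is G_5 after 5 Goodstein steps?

i=0: 11 = 2·4 + 3 (b=4); 4→5: 2·5 + 3 = 13; 13−1 = 12
i=1: 12 = 2·5 + 2 (b=5); 5→6: 2·6 + 2 = 14; 14−1 = 13
i=2: 13 = 2·6 + 1 (b=6); 6→7: 2·7 + 1 = 15; 15−1 = 14
i=3: 14 = 2·7 (b=7); 7→8: 2·8 = 16; 16−1 = 15
i=4: 15 = 8 + 7 (b=8); 8→9: 9 + 7 = 16; 16−1 = 15
i=5: 15 = 9 + 6 (b=9); 9→10: 10 + 6 = 16; 16−1 = 15

15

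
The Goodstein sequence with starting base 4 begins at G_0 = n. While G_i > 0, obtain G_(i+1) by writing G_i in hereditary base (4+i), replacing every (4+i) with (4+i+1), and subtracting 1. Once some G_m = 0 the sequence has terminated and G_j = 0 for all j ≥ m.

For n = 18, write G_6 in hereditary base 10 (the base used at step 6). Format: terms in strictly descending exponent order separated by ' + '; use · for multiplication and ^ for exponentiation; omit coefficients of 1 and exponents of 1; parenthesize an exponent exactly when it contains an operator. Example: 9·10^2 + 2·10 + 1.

6·10 + 3

[0] 18 ≡ 4^2 + 2 (base 4). Lift 5: 27. −1: 26.
[1] 26 ≡ 5^2 + 1 (base 5). Lift 6: 37. −1: 36.
[2] 36 ≡ 6^2 (base 6). Lift 7: 49. −1: 48.
[3] 48 ≡ 6·7 + 6 (base 7). Lift 8: 54. −1: 53.
[4] 53 ≡ 6·8 + 5 (base 8). Lift 9: 59. −1: 58.
[5] 58 ≡ 6·9 + 4 (base 9). Lift 10: 64. −1: 63.
[6] 63 ≡ 6·10 + 3 (base 10). Lift 11: 69. −1: 68.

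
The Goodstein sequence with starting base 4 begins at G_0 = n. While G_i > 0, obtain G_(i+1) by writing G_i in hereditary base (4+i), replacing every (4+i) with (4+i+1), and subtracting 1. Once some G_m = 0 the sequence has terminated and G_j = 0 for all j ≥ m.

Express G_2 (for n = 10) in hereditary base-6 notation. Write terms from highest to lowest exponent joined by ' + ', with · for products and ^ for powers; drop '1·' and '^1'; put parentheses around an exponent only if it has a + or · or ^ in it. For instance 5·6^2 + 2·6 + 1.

step 0: 10 = 2·4 + 2; sub 5 for 4: 2·5 + 2; = 12; G_1 = 12−1 = 11
step 1: 11 = 2·5 + 1; sub 6 for 5: 2·6 + 1; = 13; G_2 = 13−1 = 12

2·6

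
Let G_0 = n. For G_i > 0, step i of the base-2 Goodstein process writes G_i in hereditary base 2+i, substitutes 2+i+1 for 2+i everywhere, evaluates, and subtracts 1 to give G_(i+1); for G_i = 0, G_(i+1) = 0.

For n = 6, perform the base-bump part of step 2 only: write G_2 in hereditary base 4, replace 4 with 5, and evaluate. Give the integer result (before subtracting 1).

6 —HB2→ 2^2 + 2 —bump→ 3^3 + 3 = 30 —(−1)→ 29
29 —HB3→ 3^3 + 2 —bump→ 4^4 + 2 = 258 —(−1)→ 257
257 —HB4→ 4^4 + 1 —bump→ 5^5 + 1 = 3126 —(−1)→ 3125

3126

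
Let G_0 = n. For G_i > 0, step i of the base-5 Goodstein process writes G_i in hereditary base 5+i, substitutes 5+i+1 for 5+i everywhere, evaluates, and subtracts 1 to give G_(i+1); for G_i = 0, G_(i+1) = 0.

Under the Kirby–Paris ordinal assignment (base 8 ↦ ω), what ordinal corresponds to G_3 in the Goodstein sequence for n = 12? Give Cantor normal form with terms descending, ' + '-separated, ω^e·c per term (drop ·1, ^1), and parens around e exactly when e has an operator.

ω + 7

i=0: 12 = 2·5 + 2 (b=5); 5→6: 2·6 + 2 = 14; 14−1 = 13
i=1: 13 = 2·6 + 1 (b=6); 6→7: 2·7 + 1 = 15; 15−1 = 14
i=2: 14 = 2·7 (b=7); 7→8: 2·8 = 16; 16−1 = 15
i=3: 15 = 8 + 7 (b=8); 8→9: 9 + 7 = 16; 16−1 = 15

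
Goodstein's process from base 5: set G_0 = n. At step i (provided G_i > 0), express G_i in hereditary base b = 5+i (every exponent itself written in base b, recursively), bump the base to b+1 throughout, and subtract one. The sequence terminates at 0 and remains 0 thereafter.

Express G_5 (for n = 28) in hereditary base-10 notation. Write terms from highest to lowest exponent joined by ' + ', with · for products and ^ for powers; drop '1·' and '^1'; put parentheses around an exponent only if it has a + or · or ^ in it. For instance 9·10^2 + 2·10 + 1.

28 —HB5→ 5^2 + 3 —bump→ 6^2 + 3 = 39 —(−1)→ 38
38 —HB6→ 6^2 + 2 —bump→ 7^2 + 2 = 51 —(−1)→ 50
50 —HB7→ 7^2 + 1 —bump→ 8^2 + 1 = 65 —(−1)→ 64
64 —HB8→ 8^2 —bump→ 9^2 = 81 —(−1)→ 80
80 —HB9→ 8·9 + 8 —bump→ 8·10 + 8 = 88 —(−1)→ 87
87 —HB10→ 8·10 + 7 —bump→ 8·11 + 7 = 95 —(−1)→ 94

8·10 + 7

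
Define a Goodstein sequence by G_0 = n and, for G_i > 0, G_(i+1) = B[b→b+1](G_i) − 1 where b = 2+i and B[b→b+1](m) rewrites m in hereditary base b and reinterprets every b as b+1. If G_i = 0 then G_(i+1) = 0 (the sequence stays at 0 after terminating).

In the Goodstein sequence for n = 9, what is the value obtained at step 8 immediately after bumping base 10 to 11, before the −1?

(0) 9|_2 = 2^(2 + 1) + 1 ↦ 3^(3 + 1) + 1|_3 = 82 ⇒ 81
(1) 81|_3 = 3^(3 + 1) ↦ 4^(4 + 1)|_4 = 1024 ⇒ 1023
(2) 1023|_4 = 3·4^4 + 3·4^3 + 3·4^2 + 3·4 + 3 ↦ 3·5^5 + 3·5^3 + 3·5^2 + 3·5 + 3|_5 = 9843 ⇒ 9842
(3) 9842|_5 = 3·5^5 + 3·5^3 + 3·5^2 + 3·5 + 2 ↦ 3·6^6 + 3·6^3 + 3·6^2 + 3·6 + 2|_6 = 140744 ⇒ 140743
(4) 140743|_6 = 3·6^6 + 3·6^3 + 3·6^2 + 3·6 + 1 ↦ 3·7^7 + 3·7^3 + 3·7^2 + 3·7 + 1|_7 = 2471827 ⇒ 2471826
(5) 2471826|_7 = 3·7^7 + 3·7^3 + 3·7^2 + 3·7 ↦ 3·8^8 + 3·8^3 + 3·8^2 + 3·8|_8 = 50333400 ⇒ 50333399
(6) 50333399|_8 = 3·8^8 + 3·8^3 + 3·8^2 + 2·8 + 7 ↦ 3·9^9 + 3·9^3 + 3·9^2 + 2·9 + 7|_9 = 1162263922 ⇒ 1162263921
(7) 1162263921|_9 = 3·9^9 + 3·9^3 + 3·9^2 + 2·9 + 6 ↦ 3·10^10 + 3·10^3 + 3·10^2 + 2·10 + 6|_10 = 30000003326 ⇒ 30000003325
(8) 30000003325|_10 = 3·10^10 + 3·10^3 + 3·10^2 + 2·10 + 5 ↦ 3·11^11 + 3·11^3 + 3·11^2 + 2·11 + 5|_11 = 855935016216 ⇒ 855935016215

855935016216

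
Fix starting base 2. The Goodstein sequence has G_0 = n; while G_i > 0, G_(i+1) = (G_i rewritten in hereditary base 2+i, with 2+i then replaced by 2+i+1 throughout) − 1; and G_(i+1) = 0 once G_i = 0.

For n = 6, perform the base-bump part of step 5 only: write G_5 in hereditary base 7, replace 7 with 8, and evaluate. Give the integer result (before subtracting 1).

187244

(0) 6|_2 = 2^2 + 2 ↦ 3^3 + 3|_3 = 30 ⇒ 29
(1) 29|_3 = 3^3 + 2 ↦ 4^4 + 2|_4 = 258 ⇒ 257
(2) 257|_4 = 4^4 + 1 ↦ 5^5 + 1|_5 = 3126 ⇒ 3125
(3) 3125|_5 = 5^5 ↦ 6^6|_6 = 46656 ⇒ 46655
(4) 46655|_6 = 5·6^5 + 5·6^4 + 5·6^3 + 5·6^2 + 5·6 + 5 ↦ 5·7^5 + 5·7^4 + 5·7^3 + 5·7^2 + 5·7 + 5|_7 = 98040 ⇒ 98039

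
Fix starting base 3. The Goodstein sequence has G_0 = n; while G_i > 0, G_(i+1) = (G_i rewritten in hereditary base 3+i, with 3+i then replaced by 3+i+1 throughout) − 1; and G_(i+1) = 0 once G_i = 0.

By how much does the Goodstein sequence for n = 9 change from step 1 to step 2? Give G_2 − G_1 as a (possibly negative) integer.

step 0: 9 = 3^2; sub 4 for 3: 4^2; = 16; G_1 = 16−1 = 15
step 1: 15 = 3·4 + 3; sub 5 for 4: 3·5 + 3; = 18; G_2 = 18−1 = 17

2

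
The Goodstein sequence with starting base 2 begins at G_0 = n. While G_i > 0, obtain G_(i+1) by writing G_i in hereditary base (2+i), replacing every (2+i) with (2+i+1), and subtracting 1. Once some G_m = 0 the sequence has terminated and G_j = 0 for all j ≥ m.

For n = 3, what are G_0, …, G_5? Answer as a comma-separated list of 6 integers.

[0] 3 ≡ 2 + 1 (base 2). Lift 3: 4. −1: 3.
[1] 3 ≡ 3 (base 3). Lift 4: 4. −1: 3.
[2] 3 ≡ 3 (base 4). Lift 5: 3. −1: 2.
[3] 2 ≡ 2 (base 5). Lift 6: 2. −1: 1.
[4] 1 ≡ 1 (base 6). Lift 7: 1. −1: 0.

3, 3, 3, 2, 1, 0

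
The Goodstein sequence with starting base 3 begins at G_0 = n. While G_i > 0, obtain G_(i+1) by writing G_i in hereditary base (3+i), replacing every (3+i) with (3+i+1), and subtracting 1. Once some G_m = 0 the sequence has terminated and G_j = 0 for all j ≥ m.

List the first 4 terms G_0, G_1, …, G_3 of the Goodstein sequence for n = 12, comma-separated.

12, 19, 27, 37

base 3: 12 = 3^2 + 3; at 4: 4^2 + 4 = 20; next = 19
base 4: 19 = 4^2 + 3; at 5: 5^2 + 3 = 28; next = 27
base 5: 27 = 5^2 + 2; at 6: 6^2 + 2 = 38; next = 37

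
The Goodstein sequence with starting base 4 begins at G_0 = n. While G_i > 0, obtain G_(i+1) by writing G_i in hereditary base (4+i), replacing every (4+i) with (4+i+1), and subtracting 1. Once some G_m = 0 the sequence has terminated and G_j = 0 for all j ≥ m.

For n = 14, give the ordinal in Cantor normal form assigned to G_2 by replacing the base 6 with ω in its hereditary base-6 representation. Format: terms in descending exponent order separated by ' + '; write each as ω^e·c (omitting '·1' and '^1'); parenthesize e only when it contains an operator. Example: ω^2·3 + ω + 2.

ω·3

G_0 = 14. HB_4(14) = 3·4 + 2. Bump = 17. G_1 = 16.
G_1 = 16. HB_5(16) = 3·5 + 1. Bump = 19. G_2 = 18.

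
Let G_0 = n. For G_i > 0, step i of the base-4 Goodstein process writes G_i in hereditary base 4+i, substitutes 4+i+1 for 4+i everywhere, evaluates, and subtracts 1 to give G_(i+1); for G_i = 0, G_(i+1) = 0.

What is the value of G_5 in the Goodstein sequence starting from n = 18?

18 —HB4→ 4^2 + 2 —bump→ 5^2 + 2 = 27 —(−1)→ 26
26 —HB5→ 5^2 + 1 —bump→ 6^2 + 1 = 37 —(−1)→ 36
36 —HB6→ 6^2 —bump→ 7^2 = 49 —(−1)→ 48
48 —HB7→ 6·7 + 6 —bump→ 6·8 + 6 = 54 —(−1)→ 53
53 —HB8→ 6·8 + 5 —bump→ 6·9 + 5 = 59 —(−1)→ 58

58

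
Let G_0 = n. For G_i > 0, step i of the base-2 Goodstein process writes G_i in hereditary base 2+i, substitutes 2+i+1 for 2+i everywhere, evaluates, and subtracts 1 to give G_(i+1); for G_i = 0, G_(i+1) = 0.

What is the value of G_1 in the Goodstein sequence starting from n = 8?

[0] 8 ≡ 2^(2 + 1) (base 2). Lift 3: 81. −1: 80.
[1] 80 ≡ 2·3^3 + 2·3^2 + 2·3 + 2 (base 3). Lift 4: 554. −1: 553.

80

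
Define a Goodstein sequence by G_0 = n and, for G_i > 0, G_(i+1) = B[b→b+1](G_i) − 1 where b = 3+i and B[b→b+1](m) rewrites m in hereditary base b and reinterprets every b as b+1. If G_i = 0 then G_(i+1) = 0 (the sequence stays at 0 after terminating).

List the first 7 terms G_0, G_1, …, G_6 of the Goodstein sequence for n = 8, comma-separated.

step 0: 8 = 2·3 + 2; sub 4 for 3: 2·4 + 2; = 10; G_1 = 10−1 = 9
step 1: 9 = 2·4 + 1; sub 5 for 4: 2·5 + 1; = 11; G_2 = 11−1 = 10
step 2: 10 = 2·5; sub 6 for 5: 2·6; = 12; G_3 = 12−1 = 11
step 3: 11 = 6 + 5; sub 7 for 6: 7 + 5; = 12; G_4 = 12−1 = 11
step 4: 11 = 7 + 4; sub 8 for 7: 8 + 4; = 12; G_5 = 12−1 = 11
step 5: 11 = 8 + 3; sub 9 for 8: 9 + 3; = 12; G_6 = 12−1 = 11

8, 9, 10, 11, 11, 11, 11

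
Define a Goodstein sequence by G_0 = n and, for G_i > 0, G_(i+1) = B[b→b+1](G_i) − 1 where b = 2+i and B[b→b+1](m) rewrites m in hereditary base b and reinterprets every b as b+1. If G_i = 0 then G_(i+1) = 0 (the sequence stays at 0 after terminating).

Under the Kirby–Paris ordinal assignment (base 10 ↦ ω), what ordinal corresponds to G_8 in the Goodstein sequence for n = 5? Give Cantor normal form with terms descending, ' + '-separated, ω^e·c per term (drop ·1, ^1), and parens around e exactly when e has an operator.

(0) 5|_2 = 2^2 + 1 ↦ 3^3 + 1|_3 = 28 ⇒ 27
(1) 27|_3 = 3^3 ↦ 4^4|_4 = 256 ⇒ 255
(2) 255|_4 = 3·4^3 + 3·4^2 + 3·4 + 3 ↦ 3·5^3 + 3·5^2 + 3·5 + 3|_5 = 468 ⇒ 467
(3) 467|_5 = 3·5^3 + 3·5^2 + 3·5 + 2 ↦ 3·6^3 + 3·6^2 + 3·6 + 2|_6 = 776 ⇒ 775
(4) 775|_6 = 3·6^3 + 3·6^2 + 3·6 + 1 ↦ 3·7^3 + 3·7^2 + 3·7 + 1|_7 = 1198 ⇒ 1197
(5) 1197|_7 = 3·7^3 + 3·7^2 + 3·7 ↦ 3·8^3 + 3·8^2 + 3·8|_8 = 1752 ⇒ 1751
(6) 1751|_8 = 3·8^3 + 3·8^2 + 2·8 + 7 ↦ 3·9^3 + 3·9^2 + 2·9 + 7|_9 = 2455 ⇒ 2454
(7) 2454|_9 = 3·9^3 + 3·9^2 + 2·9 + 6 ↦ 3·10^3 + 3·10^2 + 2·10 + 6|_10 = 3326 ⇒ 3325
(8) 3325|_10 = 3·10^3 + 3·10^2 + 2·10 + 5 ↦ 3·11^3 + 3·11^2 + 2·11 + 5|_11 = 4383 ⇒ 4382

ω^3·3 + ω^2·3 + ω·2 + 5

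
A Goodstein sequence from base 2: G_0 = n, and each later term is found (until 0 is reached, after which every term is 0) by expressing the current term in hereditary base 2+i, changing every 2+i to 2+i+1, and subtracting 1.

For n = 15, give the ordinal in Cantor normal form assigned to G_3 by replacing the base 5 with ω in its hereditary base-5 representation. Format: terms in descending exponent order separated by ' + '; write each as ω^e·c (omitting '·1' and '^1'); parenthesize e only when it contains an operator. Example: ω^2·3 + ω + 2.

ω^(ω + 1) + ω^ω + 2

G_0=15  [base 2] 2^(2 + 1) + 2^2 + 2 + 1  →[2↦3]→  3^(3 + 1) + 3^3 + 3 + 1 = 112  −1 ⇒ G_1=111
G_1=111  [base 3] 3^(3 + 1) + 3^3 + 3  →[3↦4]→  4^(4 + 1) + 4^4 + 4 = 1284  −1 ⇒ G_2=1283
G_2=1283  [base 4] 4^(4 + 1) + 4^4 + 3  →[4↦5]→  5^(5 + 1) + 5^5 + 3 = 18753  −1 ⇒ G_3=18752
G_3=18752  [base 5] 5^(5 + 1) + 5^5 + 2  →[5↦6]→  6^(6 + 1) + 6^6 + 2 = 326594  −1 ⇒ G_4=326593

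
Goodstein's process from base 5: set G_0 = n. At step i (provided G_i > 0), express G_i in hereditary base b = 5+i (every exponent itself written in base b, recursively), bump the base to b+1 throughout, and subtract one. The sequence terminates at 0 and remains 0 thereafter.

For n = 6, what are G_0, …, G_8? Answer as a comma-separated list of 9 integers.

G_0 = 6. HB_5(6) = 5 + 1. Bump = 7. G_1 = 6.
G_1 = 6. HB_6(6) = 6. Bump = 7. G_2 = 6.
G_2 = 6. HB_7(6) = 6. Bump = 6. G_3 = 5.
G_3 = 5. HB_8(5) = 5. Bump = 5. G_4 = 4.
G_4 = 4. HB_9(4) = 4. Bump = 4. G_5 = 3.
G_5 = 3. HB_10(3) = 3. Bump = 3. G_6 = 2.
G_6 = 2. HB_11(2) = 2. Bump = 2. G_7 = 1.
G_7 = 1. HB_12(1) = 1. Bump = 1. G_8 = 0.

6, 6, 6, 5, 4, 3, 2, 1, 0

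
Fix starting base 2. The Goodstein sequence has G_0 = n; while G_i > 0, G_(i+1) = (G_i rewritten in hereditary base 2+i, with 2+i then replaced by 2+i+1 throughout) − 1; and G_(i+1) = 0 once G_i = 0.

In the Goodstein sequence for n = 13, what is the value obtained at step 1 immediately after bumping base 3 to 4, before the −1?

G_0=13  [base 2] 2^(2 + 1) + 2^2 + 1  →[2↦3]→  3^(3 + 1) + 3^3 + 1 = 109  −1 ⇒ G_1=108
G_1=108  [base 3] 3^(3 + 1) + 3^3  →[3↦4]→  4^(4 + 1) + 4^4 = 1280  −1 ⇒ G_2=1279

1280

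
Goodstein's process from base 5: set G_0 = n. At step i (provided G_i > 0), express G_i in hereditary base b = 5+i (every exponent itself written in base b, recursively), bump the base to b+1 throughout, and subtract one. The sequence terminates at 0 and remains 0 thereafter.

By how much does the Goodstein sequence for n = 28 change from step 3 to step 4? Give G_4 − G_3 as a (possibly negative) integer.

16

i=0: 28 = 5^2 + 3 (b=5); 5→6: 6^2 + 3 = 39; 39−1 = 38
i=1: 38 = 6^2 + 2 (b=6); 6→7: 7^2 + 2 = 51; 51−1 = 50
i=2: 50 = 7^2 + 1 (b=7); 7→8: 8^2 + 1 = 65; 65−1 = 64
i=3: 64 = 8^2 (b=8); 8→9: 9^2 = 81; 81−1 = 80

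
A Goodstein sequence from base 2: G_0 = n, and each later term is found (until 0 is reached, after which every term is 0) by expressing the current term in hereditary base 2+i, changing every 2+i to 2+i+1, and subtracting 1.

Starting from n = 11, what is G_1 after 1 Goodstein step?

84

i=0: 11 = 2^(2 + 1) + 2 + 1 (b=2); 2→3: 3^(3 + 1) + 3 + 1 = 85; 85−1 = 84
i=1: 84 = 3^(3 + 1) + 3 (b=3); 3→4: 4^(4 + 1) + 4 = 1028; 1028−1 = 1027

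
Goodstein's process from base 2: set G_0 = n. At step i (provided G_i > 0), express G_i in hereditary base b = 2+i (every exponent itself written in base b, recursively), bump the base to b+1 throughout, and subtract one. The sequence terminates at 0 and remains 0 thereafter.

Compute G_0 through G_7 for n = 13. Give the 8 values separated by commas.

[0] 13 ≡ 2^(2 + 1) + 2^2 + 1 (base 2). Lift 3: 109. −1: 108.
[1] 108 ≡ 3^(3 + 1) + 3^3 (base 3). Lift 4: 1280. −1: 1279.
[2] 1279 ≡ 4^(4 + 1) + 3·4^3 + 3·4^2 + 3·4 + 3 (base 4). Lift 5: 16093. −1: 16092.
[3] 16092 ≡ 5^(5 + 1) + 3·5^3 + 3·5^2 + 3·5 + 2 (base 5). Lift 6: 280712. −1: 280711.
[4] 280711 ≡ 6^(6 + 1) + 3·6^3 + 3·6^2 + 3·6 + 1 (base 6). Lift 7: 5765999. −1: 5765998.
[5] 5765998 ≡ 7^(7 + 1) + 3·7^3 + 3·7^2 + 3·7 (base 7). Lift 8: 134219480. −1: 134219479.
[6] 134219479 ≡ 8^(8 + 1) + 3·8^3 + 3·8^2 + 2·8 + 7 (base 8). Lift 9: 3486786856. −1: 3486786855.

13, 108, 1279, 16092, 280711, 5765998, 134219479, 3486786855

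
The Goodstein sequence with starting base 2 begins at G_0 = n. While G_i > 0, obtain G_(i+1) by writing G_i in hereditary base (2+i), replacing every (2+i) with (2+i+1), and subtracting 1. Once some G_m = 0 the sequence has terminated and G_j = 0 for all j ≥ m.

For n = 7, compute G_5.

823543

(0) 7|_2 = 2^2 + 2 + 1 ↦ 3^3 + 3 + 1|_3 = 31 ⇒ 30
(1) 30|_3 = 3^3 + 3 ↦ 4^4 + 4|_4 = 260 ⇒ 259
(2) 259|_4 = 4^4 + 3 ↦ 5^5 + 3|_5 = 3128 ⇒ 3127
(3) 3127|_5 = 5^5 + 2 ↦ 6^6 + 2|_6 = 46658 ⇒ 46657
(4) 46657|_6 = 6^6 + 1 ↦ 7^7 + 1|_7 = 823544 ⇒ 823543
(5) 823543|_7 = 7^7 ↦ 8^8|_8 = 16777216 ⇒ 16777215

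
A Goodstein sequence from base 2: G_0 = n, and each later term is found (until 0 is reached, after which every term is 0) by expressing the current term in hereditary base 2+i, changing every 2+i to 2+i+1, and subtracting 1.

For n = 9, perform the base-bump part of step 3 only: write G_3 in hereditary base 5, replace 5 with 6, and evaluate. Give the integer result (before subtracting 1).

G_0=9  [base 2] 2^(2 + 1) + 1  →[2↦3]→  3^(3 + 1) + 1 = 82  −1 ⇒ G_1=81
G_1=81  [base 3] 3^(3 + 1)  →[3↦4]→  4^(4 + 1) = 1024  −1 ⇒ G_2=1023
G_2=1023  [base 4] 3·4^4 + 3·4^3 + 3·4^2 + 3·4 + 3  →[4↦5]→  3·5^5 + 3·5^3 + 3·5^2 + 3·5 + 3 = 9843  −1 ⇒ G_3=9842

140744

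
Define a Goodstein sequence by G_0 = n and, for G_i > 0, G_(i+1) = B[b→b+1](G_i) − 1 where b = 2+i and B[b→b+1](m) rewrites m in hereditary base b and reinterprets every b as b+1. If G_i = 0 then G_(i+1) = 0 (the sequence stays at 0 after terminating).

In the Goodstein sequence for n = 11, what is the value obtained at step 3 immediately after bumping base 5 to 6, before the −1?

step 0: 11 = 2^(2 + 1) + 2 + 1; sub 3 for 2: 3^(3 + 1) + 3 + 1; = 85; G_1 = 85−1 = 84
step 1: 84 = 3^(3 + 1) + 3; sub 4 for 3: 4^(4 + 1) + 4; = 1028; G_2 = 1028−1 = 1027
step 2: 1027 = 4^(4 + 1) + 3; sub 5 for 4: 5^(5 + 1) + 3; = 15628; G_3 = 15628−1 = 15627
step 3: 15627 = 5^(5 + 1) + 2; sub 6 for 5: 6^(6 + 1) + 2; = 279938; G_4 = 279938−1 = 279937

279938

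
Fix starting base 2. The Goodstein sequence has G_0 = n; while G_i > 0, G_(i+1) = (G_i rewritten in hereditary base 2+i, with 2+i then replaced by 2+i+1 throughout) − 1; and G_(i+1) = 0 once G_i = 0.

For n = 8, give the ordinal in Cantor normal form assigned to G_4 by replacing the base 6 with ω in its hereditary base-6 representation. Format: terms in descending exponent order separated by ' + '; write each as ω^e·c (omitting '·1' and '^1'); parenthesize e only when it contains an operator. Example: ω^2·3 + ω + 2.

ω^ω·2 + ω^2·2 + ω + 5

G_0 = 8. HB_2(8) = 2^(2 + 1). Bump = 81. G_1 = 80.
G_1 = 80. HB_3(80) = 2·3^3 + 2·3^2 + 2·3 + 2. Bump = 554. G_2 = 553.
G_2 = 553. HB_4(553) = 2·4^4 + 2·4^2 + 2·4 + 1. Bump = 6311. G_3 = 6310.
G_3 = 6310. HB_5(6310) = 2·5^5 + 2·5^2 + 2·5. Bump = 93396. G_4 = 93395.
G_4 = 93395. HB_6(93395) = 2·6^6 + 2·6^2 + 6 + 5. Bump = 1647196. G_5 = 1647195.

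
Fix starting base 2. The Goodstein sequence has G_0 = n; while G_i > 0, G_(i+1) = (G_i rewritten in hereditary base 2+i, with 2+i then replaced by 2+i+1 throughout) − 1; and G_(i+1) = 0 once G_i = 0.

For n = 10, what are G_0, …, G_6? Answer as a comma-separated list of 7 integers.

base 2: 10 = 2^(2 + 1) + 2; at 3: 3^(3 + 1) + 3 = 84; next = 83
base 3: 83 = 3^(3 + 1) + 2; at 4: 4^(4 + 1) + 2 = 1026; next = 1025
base 4: 1025 = 4^(4 + 1) + 1; at 5: 5^(5 + 1) + 1 = 15626; next = 15625
base 5: 15625 = 5^(5 + 1); at 6: 6^(6 + 1) = 279936; next = 279935
base 6: 279935 = 5·6^6 + 5·6^5 + 5·6^4 + 5·6^3 + 5·6^2 + 5·6 + 5; at 7: 5·7^7 + 5·7^5 + 5·7^4 + 5·7^3 + 5·7^2 + 5·7 + 5 = 4215755; next = 4215754
base 7: 4215754 = 5·7^7 + 5·7^5 + 5·7^4 + 5·7^3 + 5·7^2 + 5·7 + 4; at 8: 5·8^8 + 5·8^5 + 5·8^4 + 5·8^3 + 5·8^2 + 5·8 + 4 = 84073324; next = 84073323

10, 83, 1025, 15625, 279935, 4215754, 84073323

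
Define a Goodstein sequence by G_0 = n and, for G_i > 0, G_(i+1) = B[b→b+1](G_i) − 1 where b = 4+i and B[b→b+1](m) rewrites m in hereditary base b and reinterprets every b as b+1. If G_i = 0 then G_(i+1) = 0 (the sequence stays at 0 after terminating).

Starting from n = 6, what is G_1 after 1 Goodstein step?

6

G_0=6  [base 4] 4 + 2  →[4↦5]→  5 + 2 = 7  −1 ⇒ G_1=6
G_1=6  [base 5] 5 + 1  →[5↦6]→  6 + 1 = 7  −1 ⇒ G_2=6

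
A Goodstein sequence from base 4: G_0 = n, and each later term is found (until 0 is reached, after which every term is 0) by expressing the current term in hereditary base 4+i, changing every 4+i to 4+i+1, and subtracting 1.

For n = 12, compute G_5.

18

12 —HB4→ 3·4 —bump→ 3·5 = 15 —(−1)→ 14
14 —HB5→ 2·5 + 4 —bump→ 2·6 + 4 = 16 —(−1)→ 15
15 —HB6→ 2·6 + 3 —bump→ 2·7 + 3 = 17 —(−1)→ 16
16 —HB7→ 2·7 + 2 —bump→ 2·8 + 2 = 18 —(−1)→ 17
17 —HB8→ 2·8 + 1 —bump→ 2·9 + 1 = 19 —(−1)→ 18
18 —HB9→ 2·9 —bump→ 2·10 = 20 —(−1)→ 19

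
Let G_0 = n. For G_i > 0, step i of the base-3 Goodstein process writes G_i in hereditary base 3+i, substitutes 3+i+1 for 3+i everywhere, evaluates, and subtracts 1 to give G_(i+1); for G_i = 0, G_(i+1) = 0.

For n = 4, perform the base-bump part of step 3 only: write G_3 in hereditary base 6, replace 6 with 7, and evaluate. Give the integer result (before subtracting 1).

3

(0) 4|_3 = 3 + 1 ↦ 4 + 1|_4 = 5 ⇒ 4
(1) 4|_4 = 4 ↦ 5|_5 = 5 ⇒ 4
(2) 4|_5 = 4 ↦ 4|_6 = 4 ⇒ 3
(3) 3|_6 = 3 ↦ 3|_7 = 3 ⇒ 2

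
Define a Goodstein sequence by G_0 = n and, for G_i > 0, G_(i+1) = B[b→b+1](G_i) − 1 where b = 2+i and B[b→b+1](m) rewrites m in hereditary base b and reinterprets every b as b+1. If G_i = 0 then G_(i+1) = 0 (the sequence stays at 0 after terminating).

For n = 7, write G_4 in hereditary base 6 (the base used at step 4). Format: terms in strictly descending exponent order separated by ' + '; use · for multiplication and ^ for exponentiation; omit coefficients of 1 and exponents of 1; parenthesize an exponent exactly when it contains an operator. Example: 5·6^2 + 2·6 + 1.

6^6 + 1

(0) 7|_2 = 2^2 + 2 + 1 ↦ 3^3 + 3 + 1|_3 = 31 ⇒ 30
(1) 30|_3 = 3^3 + 3 ↦ 4^4 + 4|_4 = 260 ⇒ 259
(2) 259|_4 = 4^4 + 3 ↦ 5^5 + 3|_5 = 3128 ⇒ 3127
(3) 3127|_5 = 5^5 + 2 ↦ 6^6 + 2|_6 = 46658 ⇒ 46657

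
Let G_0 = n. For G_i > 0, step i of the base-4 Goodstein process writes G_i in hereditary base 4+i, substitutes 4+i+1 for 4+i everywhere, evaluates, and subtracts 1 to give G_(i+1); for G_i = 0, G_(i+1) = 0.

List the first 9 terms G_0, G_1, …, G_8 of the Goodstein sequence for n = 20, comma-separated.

step 0: 20 = 4^2 + 4; sub 5 for 4: 5^2 + 5; = 30; G_1 = 30−1 = 29
step 1: 29 = 5^2 + 4; sub 6 for 5: 6^2 + 4; = 40; G_2 = 40−1 = 39
step 2: 39 = 6^2 + 3; sub 7 for 6: 7^2 + 3; = 52; G_3 = 52−1 = 51
step 3: 51 = 7^2 + 2; sub 8 for 7: 8^2 + 2; = 66; G_4 = 66−1 = 65
step 4: 65 = 8^2 + 1; sub 9 for 8: 9^2 + 1; = 82; G_5 = 82−1 = 81
step 5: 81 = 9^2; sub 10 for 9: 10^2; = 100; G_6 = 100−1 = 99
step 6: 99 = 9·10 + 9; sub 11 for 10: 9·11 + 9; = 108; G_7 = 108−1 = 107
step 7: 107 = 9·11 + 8; sub 12 for 11: 9·12 + 8; = 116; G_8 = 116−1 = 115

20, 29, 39, 51, 65, 81, 99, 107, 115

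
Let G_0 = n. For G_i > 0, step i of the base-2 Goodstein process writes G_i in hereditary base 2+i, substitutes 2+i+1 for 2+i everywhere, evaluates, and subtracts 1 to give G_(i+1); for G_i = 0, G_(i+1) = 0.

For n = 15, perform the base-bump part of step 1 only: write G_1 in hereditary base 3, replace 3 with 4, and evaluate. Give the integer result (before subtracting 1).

1284

(0) 15|_2 = 2^(2 + 1) + 2^2 + 2 + 1 ↦ 3^(3 + 1) + 3^3 + 3 + 1|_3 = 112 ⇒ 111
(1) 111|_3 = 3^(3 + 1) + 3^3 + 3 ↦ 4^(4 + 1) + 4^4 + 4|_4 = 1284 ⇒ 1283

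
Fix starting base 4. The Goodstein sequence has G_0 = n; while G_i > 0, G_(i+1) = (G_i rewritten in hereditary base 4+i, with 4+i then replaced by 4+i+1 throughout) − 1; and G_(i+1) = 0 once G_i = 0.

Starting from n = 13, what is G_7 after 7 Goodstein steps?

22

G_0 = 13. HB_4(13) = 3·4 + 1. Bump = 16. G_1 = 15.
G_1 = 15. HB_5(15) = 3·5. Bump = 18. G_2 = 17.
G_2 = 17. HB_6(17) = 2·6 + 5. Bump = 19. G_3 = 18.
G_3 = 18. HB_7(18) = 2·7 + 4. Bump = 20. G_4 = 19.
G_4 = 19. HB_8(19) = 2·8 + 3. Bump = 21. G_5 = 20.
G_5 = 20. HB_9(20) = 2·9 + 2. Bump = 22. G_6 = 21.
G_6 = 21. HB_10(21) = 2·10 + 1. Bump = 23. G_7 = 22.
G_7 = 22. HB_11(22) = 2·11. Bump = 24. G_8 = 23.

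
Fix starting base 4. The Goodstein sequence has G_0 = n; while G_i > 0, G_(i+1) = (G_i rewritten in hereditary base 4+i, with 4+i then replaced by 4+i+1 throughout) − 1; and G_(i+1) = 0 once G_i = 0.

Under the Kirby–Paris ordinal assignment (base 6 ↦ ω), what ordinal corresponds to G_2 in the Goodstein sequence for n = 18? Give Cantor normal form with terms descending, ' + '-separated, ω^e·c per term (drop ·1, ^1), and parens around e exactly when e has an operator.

i=0: 18 = 4^2 + 2 (b=4); 4→5: 5^2 + 2 = 27; 27−1 = 26
i=1: 26 = 5^2 + 1 (b=5); 5→6: 6^2 + 1 = 37; 37−1 = 36
i=2: 36 = 6^2 (b=6); 6→7: 7^2 = 49; 49−1 = 48

ω^2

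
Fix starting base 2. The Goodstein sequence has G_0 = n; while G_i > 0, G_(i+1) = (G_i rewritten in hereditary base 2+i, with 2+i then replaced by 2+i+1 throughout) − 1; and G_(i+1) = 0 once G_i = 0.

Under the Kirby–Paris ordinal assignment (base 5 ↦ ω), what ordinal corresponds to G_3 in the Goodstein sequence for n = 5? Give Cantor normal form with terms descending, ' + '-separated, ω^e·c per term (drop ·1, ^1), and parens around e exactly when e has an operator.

ω^3·3 + ω^2·3 + ω·3 + 2

(0) 5|_2 = 2^2 + 1 ↦ 3^3 + 1|_3 = 28 ⇒ 27
(1) 27|_3 = 3^3 ↦ 4^4|_4 = 256 ⇒ 255
(2) 255|_4 = 3·4^3 + 3·4^2 + 3·4 + 3 ↦ 3·5^3 + 3·5^2 + 3·5 + 3|_5 = 468 ⇒ 467
(3) 467|_5 = 3·5^3 + 3·5^2 + 3·5 + 2 ↦ 3·6^3 + 3·6^2 + 3·6 + 2|_6 = 776 ⇒ 775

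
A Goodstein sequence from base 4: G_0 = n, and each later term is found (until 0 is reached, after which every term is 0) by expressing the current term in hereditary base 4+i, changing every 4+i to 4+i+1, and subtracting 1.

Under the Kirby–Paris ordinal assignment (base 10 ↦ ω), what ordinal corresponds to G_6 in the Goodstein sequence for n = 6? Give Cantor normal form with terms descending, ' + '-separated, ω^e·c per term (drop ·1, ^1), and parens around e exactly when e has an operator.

3

step 0: 6 = 4 + 2; sub 5 for 4: 5 + 2; = 7; G_1 = 7−1 = 6
step 1: 6 = 5 + 1; sub 6 for 5: 6 + 1; = 7; G_2 = 7−1 = 6
step 2: 6 = 6; sub 7 for 6: 7; = 7; G_3 = 7−1 = 6
step 3: 6 = 6; sub 8 for 7: 6; = 6; G_4 = 6−1 = 5
step 4: 5 = 5; sub 9 for 8: 5; = 5; G_5 = 5−1 = 4
step 5: 4 = 4; sub 10 for 9: 4; = 4; G_6 = 4−1 = 3
step 6: 3 = 3; sub 11 for 10: 3; = 3; G_7 = 3−1 = 2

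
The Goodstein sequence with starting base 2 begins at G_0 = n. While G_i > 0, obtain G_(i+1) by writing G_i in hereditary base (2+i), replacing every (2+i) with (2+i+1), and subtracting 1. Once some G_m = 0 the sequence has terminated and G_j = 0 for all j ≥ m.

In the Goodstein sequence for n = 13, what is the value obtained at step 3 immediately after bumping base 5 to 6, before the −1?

(0) 13|_2 = 2^(2 + 1) + 2^2 + 1 ↦ 3^(3 + 1) + 3^3 + 1|_3 = 109 ⇒ 108
(1) 108|_3 = 3^(3 + 1) + 3^3 ↦ 4^(4 + 1) + 4^4|_4 = 1280 ⇒ 1279
(2) 1279|_4 = 4^(4 + 1) + 3·4^3 + 3·4^2 + 3·4 + 3 ↦ 5^(5 + 1) + 3·5^3 + 3·5^2 + 3·5 + 3|_5 = 16093 ⇒ 16092
(3) 16092|_5 = 5^(5 + 1) + 3·5^3 + 3·5^2 + 3·5 + 2 ↦ 6^(6 + 1) + 3·6^3 + 3·6^2 + 3·6 + 2|_6 = 280712 ⇒ 280711

280712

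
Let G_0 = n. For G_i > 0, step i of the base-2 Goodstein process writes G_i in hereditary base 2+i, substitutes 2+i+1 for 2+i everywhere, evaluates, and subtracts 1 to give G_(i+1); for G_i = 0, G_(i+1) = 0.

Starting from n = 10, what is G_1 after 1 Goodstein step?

[0] 10 ≡ 2^(2 + 1) + 2 (base 2). Lift 3: 84. −1: 83.
[1] 83 ≡ 3^(3 + 1) + 2 (base 3). Lift 4: 1026. −1: 1025.

83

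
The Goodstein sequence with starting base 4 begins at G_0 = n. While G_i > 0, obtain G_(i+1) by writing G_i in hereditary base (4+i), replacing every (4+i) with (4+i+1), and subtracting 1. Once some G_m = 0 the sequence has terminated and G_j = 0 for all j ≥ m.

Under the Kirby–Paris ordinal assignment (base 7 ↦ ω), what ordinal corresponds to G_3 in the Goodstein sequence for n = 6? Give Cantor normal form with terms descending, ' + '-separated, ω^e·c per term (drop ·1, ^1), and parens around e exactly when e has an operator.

6

G_0=6  [base 4] 4 + 2  →[4↦5]→  5 + 2 = 7  −1 ⇒ G_1=6
G_1=6  [base 5] 5 + 1  →[5↦6]→  6 + 1 = 7  −1 ⇒ G_2=6
G_2=6  [base 6] 6  →[6↦7]→  7 = 7  −1 ⇒ G_3=6
G_3=6  [base 7] 6  →[7↦8]→  6 = 6  −1 ⇒ G_4=5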